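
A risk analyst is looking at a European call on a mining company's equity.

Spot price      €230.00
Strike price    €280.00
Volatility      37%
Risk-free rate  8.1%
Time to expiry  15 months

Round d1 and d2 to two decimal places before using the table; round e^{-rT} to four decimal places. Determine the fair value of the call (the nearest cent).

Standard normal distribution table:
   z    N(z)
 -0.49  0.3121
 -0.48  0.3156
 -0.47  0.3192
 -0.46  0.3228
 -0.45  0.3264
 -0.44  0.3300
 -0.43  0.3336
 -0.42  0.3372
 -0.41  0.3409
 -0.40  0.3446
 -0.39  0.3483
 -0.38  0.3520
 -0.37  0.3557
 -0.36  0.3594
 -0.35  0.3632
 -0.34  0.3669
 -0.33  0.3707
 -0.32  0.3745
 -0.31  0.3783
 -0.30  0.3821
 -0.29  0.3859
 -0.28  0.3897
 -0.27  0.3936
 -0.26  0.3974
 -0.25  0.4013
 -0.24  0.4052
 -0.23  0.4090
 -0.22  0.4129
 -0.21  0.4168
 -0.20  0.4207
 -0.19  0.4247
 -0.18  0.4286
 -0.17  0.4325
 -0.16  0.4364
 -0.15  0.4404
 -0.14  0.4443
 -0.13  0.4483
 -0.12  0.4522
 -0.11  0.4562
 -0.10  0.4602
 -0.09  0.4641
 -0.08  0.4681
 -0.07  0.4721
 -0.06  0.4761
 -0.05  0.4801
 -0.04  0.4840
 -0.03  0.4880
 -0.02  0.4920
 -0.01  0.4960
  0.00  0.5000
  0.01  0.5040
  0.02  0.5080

€29.66

σ√T = 0.37 × 1.1180 = 0.4137
d₁ = [ln(230/280) + (0.081 + 0.37²/2)·1.25] / 0.4137 = [-0.1967 + 0.1868] / 0.4137 = -0.0239 ⇒ -0.02
d₂ = d₁ − σ√T = -0.0239 − 0.4137 = -0.4376 ⇒ -0.44
exp(−rT) = exp(−0.081·1.25) = 0.9037
N(d₁) = N(-0.02) = 0.4920;  N(d₂) = N(-0.44) = 0.3300
C = 230·0.4920 − 280·0.9037·0.3300 = 113.1600 − 83.5019 = 29.6581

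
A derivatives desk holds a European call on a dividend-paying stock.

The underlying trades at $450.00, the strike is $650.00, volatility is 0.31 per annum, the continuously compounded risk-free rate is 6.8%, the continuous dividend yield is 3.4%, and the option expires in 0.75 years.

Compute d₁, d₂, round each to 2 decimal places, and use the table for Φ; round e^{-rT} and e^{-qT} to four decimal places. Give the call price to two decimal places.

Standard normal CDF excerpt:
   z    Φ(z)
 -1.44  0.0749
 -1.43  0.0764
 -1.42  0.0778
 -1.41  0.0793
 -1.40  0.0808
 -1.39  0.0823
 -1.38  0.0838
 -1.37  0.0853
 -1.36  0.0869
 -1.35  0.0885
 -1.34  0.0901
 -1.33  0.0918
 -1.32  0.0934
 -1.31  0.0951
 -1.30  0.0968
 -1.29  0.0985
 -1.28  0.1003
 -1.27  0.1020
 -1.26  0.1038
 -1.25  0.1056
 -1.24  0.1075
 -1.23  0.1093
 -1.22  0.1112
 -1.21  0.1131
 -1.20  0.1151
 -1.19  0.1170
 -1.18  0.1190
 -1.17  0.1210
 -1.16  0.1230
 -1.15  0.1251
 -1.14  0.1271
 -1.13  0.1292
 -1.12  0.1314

$6.77

σ√T = 0.31 × 0.8660 = 0.2685
d₁ = [ln(450/650) + (0.068 − 0.034 + 0.31²/2)·0.75] / 0.2685 = [-0.3677 + 0.0615] / 0.2685 = -1.1405 which rounds to -1.14
d₂ = d₁ − σ√T = -1.1405 − 0.2685 = -1.4090 which rounds to -1.41
exp(−qT) = exp(−0.034·0.75) = 0.9748;  exp(−rT) = exp(−0.068·0.75) = 0.9503
C = 450·0.9748·N(-1.14) − 650·0.9503·N(-1.41) = 450·0.9748·0.1271 − 650·0.9503·0.0793 = 55.7537 − 48.9832 = 6.7705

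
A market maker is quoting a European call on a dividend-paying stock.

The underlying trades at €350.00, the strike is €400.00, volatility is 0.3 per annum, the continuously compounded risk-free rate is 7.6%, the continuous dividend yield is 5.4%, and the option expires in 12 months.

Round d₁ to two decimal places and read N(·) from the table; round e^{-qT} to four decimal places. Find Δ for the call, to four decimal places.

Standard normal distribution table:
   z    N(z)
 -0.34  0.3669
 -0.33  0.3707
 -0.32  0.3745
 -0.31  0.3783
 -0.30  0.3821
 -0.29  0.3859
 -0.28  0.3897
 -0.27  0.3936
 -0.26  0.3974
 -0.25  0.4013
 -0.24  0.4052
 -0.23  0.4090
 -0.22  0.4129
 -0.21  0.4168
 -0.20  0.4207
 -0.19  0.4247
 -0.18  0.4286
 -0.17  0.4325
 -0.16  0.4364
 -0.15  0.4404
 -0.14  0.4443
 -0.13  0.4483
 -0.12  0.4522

0.3912

T = 1;  σ√T = 0.3000
ln(S/K) + (r − q + σ²/2)T = ln(350/400) + (0.076 − 0.054 + 0.3²/2)·1 = -0.1335 + 0.0670 = -0.0665
d₁ = -0.0665 / 0.3000 = -0.2218 ≈ -0.22
N(d₁) = N(-0.22) = 0.4129
Δ_call = exp(−qT)·N(d₁) = 0.9474·0.4129 = 0.3912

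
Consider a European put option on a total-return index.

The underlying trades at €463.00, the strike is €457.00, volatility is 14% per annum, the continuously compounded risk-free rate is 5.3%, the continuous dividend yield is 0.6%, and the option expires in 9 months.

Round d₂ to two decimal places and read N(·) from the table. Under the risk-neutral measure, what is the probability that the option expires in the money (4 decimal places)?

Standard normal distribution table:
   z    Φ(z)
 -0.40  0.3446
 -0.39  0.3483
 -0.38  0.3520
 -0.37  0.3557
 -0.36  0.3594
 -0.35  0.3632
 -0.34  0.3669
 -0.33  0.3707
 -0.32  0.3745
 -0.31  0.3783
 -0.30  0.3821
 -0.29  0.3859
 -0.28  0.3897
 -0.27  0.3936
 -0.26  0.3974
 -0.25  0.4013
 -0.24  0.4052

0.3669

T = 0.75;  σ√T = 0.1212
d₁ = [ln(463/457) + (0.053 − 0.006 + 0.14²/2)·0.75] / 0.1212 = [0.0130 + 0.0426] / 0.1212 = 0.4589 ⇒ 0.46
d₂ = d₁ − σ√T = 0.4589 − 0.1212 = 0.3377 ⇒ 0.34
Pr(exercise) under Q = N(−d₂) = N(-0.34) = 0.3669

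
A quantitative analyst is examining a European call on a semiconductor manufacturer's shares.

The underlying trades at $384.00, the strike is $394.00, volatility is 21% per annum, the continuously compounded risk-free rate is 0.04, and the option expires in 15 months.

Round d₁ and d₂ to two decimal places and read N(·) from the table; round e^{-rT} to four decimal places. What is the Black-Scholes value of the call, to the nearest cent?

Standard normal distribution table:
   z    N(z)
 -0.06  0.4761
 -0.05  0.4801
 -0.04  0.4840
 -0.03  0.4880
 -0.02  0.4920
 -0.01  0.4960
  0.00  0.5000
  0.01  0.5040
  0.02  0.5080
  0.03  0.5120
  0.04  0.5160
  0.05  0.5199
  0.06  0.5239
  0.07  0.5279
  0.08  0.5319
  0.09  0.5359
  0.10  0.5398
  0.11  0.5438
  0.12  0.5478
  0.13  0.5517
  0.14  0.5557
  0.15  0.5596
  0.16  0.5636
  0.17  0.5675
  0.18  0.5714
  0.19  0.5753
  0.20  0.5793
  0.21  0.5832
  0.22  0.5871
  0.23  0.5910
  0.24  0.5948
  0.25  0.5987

$39.56

σ√T = 0.21·√1.25 = 0.2348
d₁ = [ln(384/394) + (0.04 + 0.21²/2)·1.25] / 0.2348 = [-0.0257 + 0.0776] / 0.2348 = 0.2209 ≈ 0.22
d₂ = d₁ − σ√T = 0.2209 − 0.2348 = -0.0139 ≈ -0.01
exp(−rT) = exp(−0.04·1.25) = 0.9512
C = 384·N(0.22) − 394·0.9512·N(-0.01) = 384·0.5871 − 394·0.9512·0.4960 = 225.4464 − 185.8873 = 39.5591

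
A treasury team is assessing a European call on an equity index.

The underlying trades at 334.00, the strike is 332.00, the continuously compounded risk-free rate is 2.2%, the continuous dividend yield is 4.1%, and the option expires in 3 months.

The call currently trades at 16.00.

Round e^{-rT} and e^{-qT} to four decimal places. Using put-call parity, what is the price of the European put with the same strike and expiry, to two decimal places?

15.58

e^(−qT) = e^(−0.041·0.25) = 0.9898;  e^(−rT) = e^(−0.022·0.25) = 0.9945
Put-call parity: C − P = S·e^(−qT) − K·e^(−rT) = 334·0.9898 − 332·0.9945 = 330.5932 − 330.1740 = 0.4192
P = C − (C − P) = 16.00 − (0.4192) = 15.5808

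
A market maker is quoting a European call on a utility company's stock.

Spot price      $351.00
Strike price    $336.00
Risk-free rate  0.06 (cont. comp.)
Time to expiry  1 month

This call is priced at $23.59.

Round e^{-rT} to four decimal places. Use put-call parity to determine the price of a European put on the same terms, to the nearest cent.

$6.91

e^(−rT) = e^(−0.06·0.08333) = 0.9950
Put-call parity: C − P = S − K·e^(−rT) = 351 − 336·0.9950 = 351 − 334.3200 = 16.6800
P = C − (C − P) = 23.59 − (16.6800) = 6.9100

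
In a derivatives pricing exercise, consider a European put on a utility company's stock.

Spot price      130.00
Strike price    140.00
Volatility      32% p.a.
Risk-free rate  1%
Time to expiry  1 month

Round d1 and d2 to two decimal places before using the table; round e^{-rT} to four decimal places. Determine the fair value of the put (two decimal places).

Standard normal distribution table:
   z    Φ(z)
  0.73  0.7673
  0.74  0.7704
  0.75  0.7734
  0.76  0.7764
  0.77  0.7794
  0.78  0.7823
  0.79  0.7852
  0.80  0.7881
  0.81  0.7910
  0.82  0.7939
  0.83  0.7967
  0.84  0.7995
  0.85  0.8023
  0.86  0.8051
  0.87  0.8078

11.30

σ√T = 0.32·√0.08333 = 0.0924
d₁ = [ln(130/140) + (0.01 + ½·0.32²)·0.08333] / (σ√T) = (-0.0741 + 0.0051) / 0.0924 = -0.7470 which rounds to -0.75
d₂ = -0.7470 − 0.0924 = -0.8394 which rounds to -0.84
e^(−rT) = e^(−0.01·0.08333) = 0.9992
P = 140·0.9992·N(0.84) − 130·N(0.75) = 140·0.9992·0.7995 − 130·0.7734 = 111.8405 − 100.5420 = 11.2985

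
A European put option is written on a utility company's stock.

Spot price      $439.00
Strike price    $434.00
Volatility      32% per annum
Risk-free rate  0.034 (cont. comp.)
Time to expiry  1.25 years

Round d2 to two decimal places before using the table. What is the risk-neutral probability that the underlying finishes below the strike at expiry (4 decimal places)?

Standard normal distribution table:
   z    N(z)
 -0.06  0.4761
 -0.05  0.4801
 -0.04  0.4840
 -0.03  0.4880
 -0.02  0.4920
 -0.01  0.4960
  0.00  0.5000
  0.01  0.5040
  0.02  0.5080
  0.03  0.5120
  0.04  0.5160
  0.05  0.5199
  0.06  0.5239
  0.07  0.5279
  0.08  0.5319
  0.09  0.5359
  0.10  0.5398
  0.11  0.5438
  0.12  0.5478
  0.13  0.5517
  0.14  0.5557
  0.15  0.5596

T = 1.25;  σ√T = 0.3578
d₁ = [ln(439/434) + (0.034 + 0.32²/2)·1.25] / 0.3578 = [0.0115 + 0.1065] / 0.3578 = 0.3297 ≈ 0.33
d₂ = d₁ − σ√T = 0.3297 − 0.3578 = -0.0281 ≈ -0.03
Pr(exercise) under Q = N(−d₂) = N(0.03) = 0.5120

0.5120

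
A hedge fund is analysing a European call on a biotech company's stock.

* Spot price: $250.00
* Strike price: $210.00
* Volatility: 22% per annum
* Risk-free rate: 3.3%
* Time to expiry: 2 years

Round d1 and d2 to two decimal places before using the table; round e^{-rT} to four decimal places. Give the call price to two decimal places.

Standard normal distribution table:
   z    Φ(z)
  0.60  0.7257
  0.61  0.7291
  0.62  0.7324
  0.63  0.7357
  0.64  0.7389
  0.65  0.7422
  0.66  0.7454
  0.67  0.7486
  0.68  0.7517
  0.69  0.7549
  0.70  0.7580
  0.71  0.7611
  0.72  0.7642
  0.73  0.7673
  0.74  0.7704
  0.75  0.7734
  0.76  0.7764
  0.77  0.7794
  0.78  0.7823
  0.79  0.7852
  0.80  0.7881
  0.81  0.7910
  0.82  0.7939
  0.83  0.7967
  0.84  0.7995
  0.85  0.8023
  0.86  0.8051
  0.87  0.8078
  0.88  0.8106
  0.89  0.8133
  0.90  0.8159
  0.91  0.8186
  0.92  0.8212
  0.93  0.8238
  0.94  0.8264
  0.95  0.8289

$61.97

T = 2;  σ√T = 0.3111
ln(S/K) + (r + σ²/2)T = ln(250/210) + (0.033 + 0.22²/2)·2 = 0.1744 + 0.1144 = 0.2888
d₁ = 0.2888 / 0.3111 = 0.9281 which rounds to 0.93
d₂ = d₁ − σ√T = 0.9281 − 0.3111 = 0.6170 which rounds to 0.62
exp(−rT) = exp(−0.033·2) = 0.9361
N(d₁) = N(0.93) = 0.8238;  N(d₂) = N(0.62) = 0.7324
C = 250·0.8238 − 210·0.9361·0.7324 = 205.9500 − 143.9759 = 61.9741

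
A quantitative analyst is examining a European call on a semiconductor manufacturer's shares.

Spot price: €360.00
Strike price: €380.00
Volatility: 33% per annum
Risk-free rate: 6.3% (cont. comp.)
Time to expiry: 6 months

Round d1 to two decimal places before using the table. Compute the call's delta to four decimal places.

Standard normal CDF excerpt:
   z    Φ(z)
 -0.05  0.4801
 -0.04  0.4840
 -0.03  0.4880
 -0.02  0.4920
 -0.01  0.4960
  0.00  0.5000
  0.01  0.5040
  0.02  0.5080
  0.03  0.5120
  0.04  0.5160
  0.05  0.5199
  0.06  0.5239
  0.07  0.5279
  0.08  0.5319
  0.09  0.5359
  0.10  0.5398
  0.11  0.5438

0.5080

T = 0.5;  σ√T = 0.2333
d₁ = [ln(360/380) + (0.063 + ½·0.33²)·0.5] / (σ√T) = (-0.0541 + 0.0587) / 0.2333 = 0.0200 which rounds to 0.02
N(d₁) = N(0.02) = 0.5080
Δ_call = N(d₁) = 0.5080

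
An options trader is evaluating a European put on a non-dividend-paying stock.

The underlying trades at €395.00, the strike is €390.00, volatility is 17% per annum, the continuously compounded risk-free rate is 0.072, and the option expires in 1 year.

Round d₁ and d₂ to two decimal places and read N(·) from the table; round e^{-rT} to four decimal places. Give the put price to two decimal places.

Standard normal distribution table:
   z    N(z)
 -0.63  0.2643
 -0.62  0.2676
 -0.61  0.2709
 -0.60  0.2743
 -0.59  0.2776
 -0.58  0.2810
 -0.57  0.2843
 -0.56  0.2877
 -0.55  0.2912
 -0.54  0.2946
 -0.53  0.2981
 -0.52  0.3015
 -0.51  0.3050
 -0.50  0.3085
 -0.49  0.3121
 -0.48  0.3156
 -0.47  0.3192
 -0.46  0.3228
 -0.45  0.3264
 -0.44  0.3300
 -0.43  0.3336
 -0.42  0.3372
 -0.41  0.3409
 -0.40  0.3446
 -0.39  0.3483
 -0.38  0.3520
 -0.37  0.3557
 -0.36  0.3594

€12.72

σ√T = 0.17 × 1.0000 = 0.1700
ln(S/K) + (r + σ²/2)T = ln(395/390) + (0.072 + 0.17²/2)·1 = 0.0127 + 0.0864 = 0.0992
d₁ = 0.0992 / 0.1700 = 0.5835 ≈ 0.58
d₂ = d₁ − σ√T = 0.5835 − 0.1700 = 0.4135 ≈ 0.41
exp(−rT) = exp(−0.072·1) = 0.9305
N(−d₂) = N(-0.41) = 0.3409;  N(−d₁) = N(-0.58) = 0.2810
P = 390·0.9305·0.3409 − 395·0.2810 = 123.7109 − 110.9950 = 12.7159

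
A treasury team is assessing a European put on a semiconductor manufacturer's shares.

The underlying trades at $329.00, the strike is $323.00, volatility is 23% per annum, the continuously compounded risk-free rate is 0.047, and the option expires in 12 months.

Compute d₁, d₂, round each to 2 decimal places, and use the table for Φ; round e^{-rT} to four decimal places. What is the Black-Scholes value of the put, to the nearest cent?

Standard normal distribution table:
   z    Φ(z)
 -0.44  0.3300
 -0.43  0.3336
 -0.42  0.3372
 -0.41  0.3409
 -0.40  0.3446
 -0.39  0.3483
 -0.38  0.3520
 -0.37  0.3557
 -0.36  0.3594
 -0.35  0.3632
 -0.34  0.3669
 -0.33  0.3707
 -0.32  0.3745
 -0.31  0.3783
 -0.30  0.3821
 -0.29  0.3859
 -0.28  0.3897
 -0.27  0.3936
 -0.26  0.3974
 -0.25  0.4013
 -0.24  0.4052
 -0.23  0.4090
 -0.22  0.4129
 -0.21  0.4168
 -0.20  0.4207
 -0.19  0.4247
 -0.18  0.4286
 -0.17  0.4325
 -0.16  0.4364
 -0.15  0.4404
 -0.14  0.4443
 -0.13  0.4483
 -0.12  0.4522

$19.91

σ√T = 0.23·√1 = 0.2300
ln(S/K) + (r + σ²/2)T = ln(329/323) + (0.047 + 0.23²/2)·1 = 0.0184 + 0.0735 = 0.0919
d₁ = 0.0919 / 0.2300 = 0.3994 ⇒ 0.40
d₂ = d₁ − σ√T = 0.3994 − 0.2300 = 0.1694 ⇒ 0.17
e^(−rT) = e^(−0.047·1) = 0.9541
N(−d₂) = N(-0.17) = 0.4325;  N(−d₁) = N(-0.40) = 0.3446
P = 323·0.9541·0.4325 − 329·0.3446 = 133.2854 − 113.3734 = 19.9120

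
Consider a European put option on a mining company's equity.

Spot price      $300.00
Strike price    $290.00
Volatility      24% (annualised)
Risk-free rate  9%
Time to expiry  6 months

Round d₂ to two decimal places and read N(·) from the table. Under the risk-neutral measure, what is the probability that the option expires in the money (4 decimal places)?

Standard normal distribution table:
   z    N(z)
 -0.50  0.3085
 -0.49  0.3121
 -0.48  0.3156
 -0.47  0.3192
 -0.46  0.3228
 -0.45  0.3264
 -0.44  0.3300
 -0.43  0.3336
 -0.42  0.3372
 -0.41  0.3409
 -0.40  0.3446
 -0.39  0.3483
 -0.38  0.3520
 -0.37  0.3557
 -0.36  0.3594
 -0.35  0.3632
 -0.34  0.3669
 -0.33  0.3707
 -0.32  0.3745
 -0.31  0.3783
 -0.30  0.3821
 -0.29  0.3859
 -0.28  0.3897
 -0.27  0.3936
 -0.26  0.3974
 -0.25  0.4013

T = 0.5;  σ√T = 0.1697
d₁ = [ln(300/290) + (0.09 + 0.24²/2)·0.5] / 0.1697 = [0.0339 + 0.0594] / 0.1697 = 0.5498 ⇒ 0.55
d₂ = d₁ − σ√T = 0.5498 − 0.1697 = 0.3801 ⇒ 0.38
Pr(exercise) under Q = N(−d₂) = N(-0.38) = 0.3520

0.3520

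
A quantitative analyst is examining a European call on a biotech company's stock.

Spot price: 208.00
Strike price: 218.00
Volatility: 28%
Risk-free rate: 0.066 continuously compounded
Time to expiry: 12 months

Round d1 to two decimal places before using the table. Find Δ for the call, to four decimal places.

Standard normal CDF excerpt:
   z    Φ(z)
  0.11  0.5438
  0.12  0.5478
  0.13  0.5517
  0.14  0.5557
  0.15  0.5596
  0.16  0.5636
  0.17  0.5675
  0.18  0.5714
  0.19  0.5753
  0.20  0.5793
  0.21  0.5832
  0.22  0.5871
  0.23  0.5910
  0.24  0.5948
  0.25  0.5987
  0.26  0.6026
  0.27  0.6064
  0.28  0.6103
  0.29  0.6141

0.5832

σ√T = 0.28·√1 = 0.2800
d₁ = [ln(208/218) + (0.066 + ½·0.28²)·1] / (σ√T) = (-0.0470 + 0.1052) / 0.2800 = 0.2080 ≈ 0.21
N(d₁) = N(0.21) = 0.5832
Δ_call = N(d₁) = 0.5832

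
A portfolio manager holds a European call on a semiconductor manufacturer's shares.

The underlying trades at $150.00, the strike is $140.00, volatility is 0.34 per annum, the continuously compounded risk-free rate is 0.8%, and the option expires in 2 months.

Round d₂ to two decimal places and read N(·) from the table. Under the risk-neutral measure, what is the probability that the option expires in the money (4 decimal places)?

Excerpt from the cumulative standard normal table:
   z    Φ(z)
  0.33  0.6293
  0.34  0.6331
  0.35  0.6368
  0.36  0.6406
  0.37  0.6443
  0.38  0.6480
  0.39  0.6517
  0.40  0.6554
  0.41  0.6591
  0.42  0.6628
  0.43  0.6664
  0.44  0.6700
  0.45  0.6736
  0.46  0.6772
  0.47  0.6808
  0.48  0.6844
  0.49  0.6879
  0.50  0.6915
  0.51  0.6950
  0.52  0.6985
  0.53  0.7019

0.6700

σ√T = 0.34·√0.1667 = 0.1388
d₁ = [ln(150/140) + (0.008 + 0.34²/2)·0.1667] / 0.1388 = [0.0690 + 0.0110] / 0.1388 = 0.5761 → 0.58
d₂ = d₁ − σ√T = 0.5761 − 0.1388 = 0.4373 → 0.44
Risk-neutral Pr[S_T > K] = N(d₂) = N(0.44) = 0.6700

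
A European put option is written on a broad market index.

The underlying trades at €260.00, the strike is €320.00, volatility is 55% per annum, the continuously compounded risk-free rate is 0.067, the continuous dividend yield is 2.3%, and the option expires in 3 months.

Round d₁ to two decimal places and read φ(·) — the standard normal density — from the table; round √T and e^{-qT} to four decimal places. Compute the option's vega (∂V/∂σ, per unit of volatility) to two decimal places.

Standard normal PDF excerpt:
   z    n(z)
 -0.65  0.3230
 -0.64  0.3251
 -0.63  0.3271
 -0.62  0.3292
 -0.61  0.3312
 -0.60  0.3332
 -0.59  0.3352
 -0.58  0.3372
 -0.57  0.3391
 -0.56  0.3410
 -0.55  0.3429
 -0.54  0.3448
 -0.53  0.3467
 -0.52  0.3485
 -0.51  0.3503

43.59

T = 0.25;  σ√T = 0.2750
d₁ = [ln(260/320) + (0.067 − 0.023 + 0.55²/2)·0.25] / 0.2750 = [-0.2076 + 0.0488] / 0.2750 = -0.5776 ⇒ -0.58
√T = √0.25 = 0.5000
φ(d₁) = φ(-0.58) = 0.3372
e^(−qT) = e^(−0.023·0.25) = 0.9943
vega = S·e^(−qT)·φ(d₁)·√T = 260·0.9943·0.3372·0.5000 = 43.5861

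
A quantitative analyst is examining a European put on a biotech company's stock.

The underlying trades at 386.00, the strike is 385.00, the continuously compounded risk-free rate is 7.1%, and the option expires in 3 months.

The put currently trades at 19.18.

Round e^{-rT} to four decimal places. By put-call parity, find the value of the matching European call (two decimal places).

26.96

exp(−rT) = exp(−0.071·0.25) = 0.9824
Put-call parity: C − P = S − K·e^(−rT) = 386 − 385·0.9824 = 386 − 378.2240 = 7.7760
C = P + (C − P) = 19.18 + (7.7760) = 26.9560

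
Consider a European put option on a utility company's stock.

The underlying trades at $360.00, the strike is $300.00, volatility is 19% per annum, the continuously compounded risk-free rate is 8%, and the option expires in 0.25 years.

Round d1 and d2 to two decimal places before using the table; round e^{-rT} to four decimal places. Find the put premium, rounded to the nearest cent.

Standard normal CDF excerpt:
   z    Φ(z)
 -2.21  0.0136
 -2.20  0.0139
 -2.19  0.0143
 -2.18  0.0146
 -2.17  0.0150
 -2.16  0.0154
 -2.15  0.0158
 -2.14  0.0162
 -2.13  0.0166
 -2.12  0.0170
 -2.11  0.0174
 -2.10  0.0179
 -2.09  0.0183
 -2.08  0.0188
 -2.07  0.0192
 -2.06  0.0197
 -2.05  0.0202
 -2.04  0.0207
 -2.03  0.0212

$0.27

σ√T = 0.19·√0.25 = 0.0950
d₁ = [ln(360/300) + (0.08 + ½·0.19²)·0.25] / (σ√T) = (0.1823 + 0.0245) / 0.0950 = 2.1772 ≈ 2.18
d₂ = 2.1772 − 0.0950 = 2.0822 ≈ 2.08
e^(−rT) = e^(−0.08·0.25) = 0.9802
N(−d₂) = N(-2.08) = 0.0188;  N(−d₁) = N(-2.18) = 0.0146
P = 300·0.9802·0.0188 − 360·0.0146 = 5.5283 − 5.2560 = 0.2723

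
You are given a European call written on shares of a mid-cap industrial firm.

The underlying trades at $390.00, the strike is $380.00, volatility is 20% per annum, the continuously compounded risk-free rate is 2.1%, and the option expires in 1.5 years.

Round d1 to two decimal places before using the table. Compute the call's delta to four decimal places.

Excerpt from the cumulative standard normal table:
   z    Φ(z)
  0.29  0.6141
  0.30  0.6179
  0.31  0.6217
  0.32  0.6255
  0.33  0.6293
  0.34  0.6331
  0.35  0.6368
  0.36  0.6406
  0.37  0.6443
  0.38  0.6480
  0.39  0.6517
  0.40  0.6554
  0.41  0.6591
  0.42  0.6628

0.6406

σ√T = 0.2 × 1.2247 = 0.2449
ln(S/K) + (r + σ²/2)T = ln(390/380) + (0.021 + 0.2²/2)·1.5 = 0.0260 + 0.0615 = 0.0875
d₁ = 0.0875 / 0.2449 = 0.3571 which rounds to 0.36
N(d₁) = N(0.36) = 0.6406
Δ_call = N(d₁) = 0.6406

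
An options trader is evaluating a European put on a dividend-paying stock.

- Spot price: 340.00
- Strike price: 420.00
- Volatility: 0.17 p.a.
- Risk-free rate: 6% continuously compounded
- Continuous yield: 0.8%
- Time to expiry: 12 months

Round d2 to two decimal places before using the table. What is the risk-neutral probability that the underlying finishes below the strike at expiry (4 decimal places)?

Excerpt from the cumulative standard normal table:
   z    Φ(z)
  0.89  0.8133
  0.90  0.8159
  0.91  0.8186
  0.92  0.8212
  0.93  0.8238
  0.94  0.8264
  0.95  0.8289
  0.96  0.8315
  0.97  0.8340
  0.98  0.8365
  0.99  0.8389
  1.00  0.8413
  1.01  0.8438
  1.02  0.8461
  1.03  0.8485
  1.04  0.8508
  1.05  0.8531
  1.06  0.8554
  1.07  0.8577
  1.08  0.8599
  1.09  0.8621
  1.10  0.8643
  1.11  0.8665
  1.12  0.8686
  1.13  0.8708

T = 1;  σ√T = 0.1700
d₁ = [ln(340/420) + (0.06 − 0.008 + 0.17²/2)·1] / 0.1700 = [-0.2113 + 0.0664] / 0.1700 = -0.8521 which rounds to -0.85
d₂ = d₁ − σ√T = -0.8521 − 0.1700 = -1.0221 which rounds to -1.02
Risk-neutral Pr[S_T < K] = N(−d₂) = N(1.02) = 0.8461

0.8461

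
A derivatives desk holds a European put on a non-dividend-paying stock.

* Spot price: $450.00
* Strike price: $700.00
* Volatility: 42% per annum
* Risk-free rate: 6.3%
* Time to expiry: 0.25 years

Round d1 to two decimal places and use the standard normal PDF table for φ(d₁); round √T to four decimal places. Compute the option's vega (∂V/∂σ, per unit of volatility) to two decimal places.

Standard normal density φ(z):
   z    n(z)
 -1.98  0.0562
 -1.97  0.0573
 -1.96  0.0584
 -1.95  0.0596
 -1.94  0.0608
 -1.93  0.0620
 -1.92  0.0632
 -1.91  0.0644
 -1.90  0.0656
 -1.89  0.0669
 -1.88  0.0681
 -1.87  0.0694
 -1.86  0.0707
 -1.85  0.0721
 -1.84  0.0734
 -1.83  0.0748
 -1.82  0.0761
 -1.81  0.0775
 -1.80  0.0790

σ√T = 0.42·√0.25 = 0.2100
d₁ = [ln(450/700) + (0.063 + ½·0.42²)·0.25] / (σ√T) = (-0.4418 + 0.0378) / 0.2100 = -1.9240 which rounds to -1.92
√T = √0.25 = 0.5000
φ(d₁) = φ(-1.92) = 0.0632
vega = S·φ(d₁)·√T = 450·0.0632·0.5000 = 14.2200

14.22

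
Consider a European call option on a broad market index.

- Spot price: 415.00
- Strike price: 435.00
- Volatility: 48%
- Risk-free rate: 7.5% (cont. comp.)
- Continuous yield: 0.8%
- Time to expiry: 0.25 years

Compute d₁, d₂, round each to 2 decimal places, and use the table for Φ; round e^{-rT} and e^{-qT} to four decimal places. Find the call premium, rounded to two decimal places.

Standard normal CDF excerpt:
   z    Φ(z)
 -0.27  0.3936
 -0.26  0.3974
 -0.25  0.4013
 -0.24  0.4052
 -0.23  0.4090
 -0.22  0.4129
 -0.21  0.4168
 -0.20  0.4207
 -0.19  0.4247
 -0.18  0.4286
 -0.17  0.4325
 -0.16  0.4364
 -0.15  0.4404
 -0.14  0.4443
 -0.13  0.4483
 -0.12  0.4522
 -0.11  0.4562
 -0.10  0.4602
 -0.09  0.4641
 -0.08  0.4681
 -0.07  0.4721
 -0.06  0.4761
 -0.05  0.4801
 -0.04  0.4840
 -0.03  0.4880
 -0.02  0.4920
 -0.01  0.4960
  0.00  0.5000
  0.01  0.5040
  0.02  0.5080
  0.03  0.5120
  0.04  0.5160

34.11

T = 0.25;  σ√T = 0.2400
ln(S/K) + (r − q + σ²/2)T = ln(415/435) + (0.075 − 0.008 + 0.48²/2)·0.25 = -0.0471 + 0.0456 = -0.0015
d₁ = -0.0015 / 0.2400 = -0.0063 → -0.01
d₂ = d₁ − σ√T = -0.0063 − 0.2400 = -0.2463 → -0.25
e^(−qT) = e^(−0.008·0.25) = 0.9980;  e^(−rT) = e^(−0.075·0.25) = 0.9814
N(d₁) = N(-0.01) = 0.4960;  N(d₂) = N(-0.25) = 0.4013
C = 415·0.9980·0.4960 − 435·0.9814·0.4013 = 205.4283 − 171.3186 = 34.1097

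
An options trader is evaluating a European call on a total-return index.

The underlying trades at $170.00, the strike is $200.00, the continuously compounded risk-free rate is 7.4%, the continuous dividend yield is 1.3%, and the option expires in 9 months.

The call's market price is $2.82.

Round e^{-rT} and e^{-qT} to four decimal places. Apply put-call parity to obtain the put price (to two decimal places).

exp(−qT) = exp(−0.013·0.75) = 0.9903;  exp(−rT) = exp(−0.074·0.75) = 0.9460
Put-call parity: C − P = S·e^(−qT) − K·e^(−rT) = 170·0.9903 − 200·0.9460 = 168.3510 − 189.2000 = -20.8490
P = C − (C − P) = 2.82 − (-20.8490) = 23.6690

$23.67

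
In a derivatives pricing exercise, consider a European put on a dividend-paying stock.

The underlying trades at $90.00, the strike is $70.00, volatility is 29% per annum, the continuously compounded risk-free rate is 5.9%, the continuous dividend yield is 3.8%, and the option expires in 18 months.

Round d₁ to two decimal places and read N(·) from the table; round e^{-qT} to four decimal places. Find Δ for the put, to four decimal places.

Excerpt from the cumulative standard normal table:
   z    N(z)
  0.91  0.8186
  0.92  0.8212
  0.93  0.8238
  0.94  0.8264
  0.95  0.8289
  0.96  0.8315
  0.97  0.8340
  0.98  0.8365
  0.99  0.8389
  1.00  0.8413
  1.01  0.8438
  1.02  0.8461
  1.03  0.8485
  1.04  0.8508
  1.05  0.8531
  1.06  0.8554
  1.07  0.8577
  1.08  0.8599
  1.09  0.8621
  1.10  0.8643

σ√T = 0.29 × 1.2247 = 0.3552
d₁ = [ln(90/70) + (0.059 − 0.038 + 0.29²/2)·1.5] / 0.3552 = [0.2513 + 0.0946] / 0.3552 = 0.9739 → 0.97
N(d₁) = N(0.97) = 0.8340
Δ_put = e^(−qT)·(N(d₁) − 1) = 0.9446·(0.8340 − 1) = -0.1568

-0.1568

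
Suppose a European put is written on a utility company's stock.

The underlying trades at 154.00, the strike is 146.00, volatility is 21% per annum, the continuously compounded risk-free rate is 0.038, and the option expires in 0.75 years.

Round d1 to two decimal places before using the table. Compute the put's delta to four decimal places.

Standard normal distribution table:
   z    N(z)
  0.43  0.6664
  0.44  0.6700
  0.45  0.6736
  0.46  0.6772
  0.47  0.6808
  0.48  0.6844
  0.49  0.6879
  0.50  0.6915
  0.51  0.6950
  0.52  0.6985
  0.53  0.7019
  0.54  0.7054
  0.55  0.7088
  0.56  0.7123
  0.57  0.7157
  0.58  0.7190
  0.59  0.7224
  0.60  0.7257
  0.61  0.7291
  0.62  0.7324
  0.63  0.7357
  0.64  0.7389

-0.2946

σ√T = 0.21·√0.75 = 0.1819
d₁ = [ln(154/146) + (0.038 + ½·0.21²)·0.75] / (σ√T) = (0.0533 + 0.0450) / 0.1819 = 0.5410 → 0.54
N(d₁) = N(0.54) = 0.7054
Δ_put = N(d₁) − 1 = 0.7054 − 1 = -0.2946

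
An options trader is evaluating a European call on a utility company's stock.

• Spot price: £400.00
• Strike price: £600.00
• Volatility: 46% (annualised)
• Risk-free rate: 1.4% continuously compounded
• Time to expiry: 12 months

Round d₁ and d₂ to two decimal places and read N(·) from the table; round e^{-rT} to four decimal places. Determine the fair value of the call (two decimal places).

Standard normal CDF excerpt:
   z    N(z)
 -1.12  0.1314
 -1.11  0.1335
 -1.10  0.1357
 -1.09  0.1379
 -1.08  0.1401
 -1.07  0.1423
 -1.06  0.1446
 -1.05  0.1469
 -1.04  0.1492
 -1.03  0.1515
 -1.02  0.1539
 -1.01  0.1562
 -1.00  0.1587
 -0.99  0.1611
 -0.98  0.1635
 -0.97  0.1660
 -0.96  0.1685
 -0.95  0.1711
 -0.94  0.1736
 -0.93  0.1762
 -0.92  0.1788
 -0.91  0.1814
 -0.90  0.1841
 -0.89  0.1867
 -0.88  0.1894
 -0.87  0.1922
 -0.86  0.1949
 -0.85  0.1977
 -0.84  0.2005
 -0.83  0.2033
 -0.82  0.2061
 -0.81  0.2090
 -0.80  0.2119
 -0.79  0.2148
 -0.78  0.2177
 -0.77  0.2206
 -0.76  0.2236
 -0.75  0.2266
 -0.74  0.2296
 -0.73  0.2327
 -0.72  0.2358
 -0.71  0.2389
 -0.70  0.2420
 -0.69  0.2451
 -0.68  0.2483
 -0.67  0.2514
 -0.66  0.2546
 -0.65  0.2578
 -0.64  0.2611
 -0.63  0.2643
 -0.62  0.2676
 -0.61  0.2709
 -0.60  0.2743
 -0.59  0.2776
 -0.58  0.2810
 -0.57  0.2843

£24.15

σ√T = 0.46·√1 = 0.4600
d₁ = [ln(400/600) + (0.014 + 0.46²/2)·1] / 0.4600 = [-0.4055 + 0.1198] / 0.4600 = -0.6210 which rounds to -0.62
d₂ = d₁ − σ√T = -0.6210 − 0.4600 = -1.0810 which rounds to -1.08
e^(−rT) = e^(−0.014·1) = 0.9861
N(d₁) = N(-0.62) = 0.2676;  N(d₂) = N(-1.08) = 0.1401
C = 400·0.2676 − 600·0.9861·0.1401 = 107.0400 − 82.8916 = 24.1484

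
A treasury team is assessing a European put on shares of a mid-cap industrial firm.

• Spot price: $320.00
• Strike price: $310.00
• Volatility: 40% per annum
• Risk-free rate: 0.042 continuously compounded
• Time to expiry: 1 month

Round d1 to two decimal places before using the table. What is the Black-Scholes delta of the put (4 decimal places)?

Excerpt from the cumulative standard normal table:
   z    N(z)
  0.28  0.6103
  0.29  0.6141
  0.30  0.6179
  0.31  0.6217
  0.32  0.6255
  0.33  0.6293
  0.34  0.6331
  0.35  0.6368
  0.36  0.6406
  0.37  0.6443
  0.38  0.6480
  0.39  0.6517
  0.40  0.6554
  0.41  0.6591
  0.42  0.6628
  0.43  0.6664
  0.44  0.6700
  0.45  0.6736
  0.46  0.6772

σ√T = 0.4 × 0.2887 = 0.1155
d₁ = [ln(320/310) + (0.042 + ½·0.4²)·0.08333] / (σ√T) = (0.0317 + 0.0102) / 0.1155 = 0.3630 which rounds to 0.36
N(d₁) = N(0.36) = 0.6406
Δ_put = N(d₁) − 1 = 0.6406 − 1 = -0.3594

-0.3594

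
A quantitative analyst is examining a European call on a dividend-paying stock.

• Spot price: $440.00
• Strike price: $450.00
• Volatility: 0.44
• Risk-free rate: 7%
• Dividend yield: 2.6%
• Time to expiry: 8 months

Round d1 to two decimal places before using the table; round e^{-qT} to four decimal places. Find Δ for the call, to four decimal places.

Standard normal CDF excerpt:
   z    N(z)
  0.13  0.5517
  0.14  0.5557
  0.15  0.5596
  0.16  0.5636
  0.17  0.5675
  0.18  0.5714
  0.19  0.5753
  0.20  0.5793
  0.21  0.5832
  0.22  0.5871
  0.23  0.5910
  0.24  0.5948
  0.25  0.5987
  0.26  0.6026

0.5693

σ√T = 0.44 × 0.8165 = 0.3593
d₁ = [ln(440/450) + (0.07 − 0.026 + 0.44²/2)·0.6667] / 0.3593 = [-0.0225 + 0.0939] / 0.3593 = 0.1987 which rounds to 0.20
N(d₁) = N(0.20) = 0.5793
Δ_call = exp(−qT)·N(d₁) = 0.9828·0.5793 = 0.5693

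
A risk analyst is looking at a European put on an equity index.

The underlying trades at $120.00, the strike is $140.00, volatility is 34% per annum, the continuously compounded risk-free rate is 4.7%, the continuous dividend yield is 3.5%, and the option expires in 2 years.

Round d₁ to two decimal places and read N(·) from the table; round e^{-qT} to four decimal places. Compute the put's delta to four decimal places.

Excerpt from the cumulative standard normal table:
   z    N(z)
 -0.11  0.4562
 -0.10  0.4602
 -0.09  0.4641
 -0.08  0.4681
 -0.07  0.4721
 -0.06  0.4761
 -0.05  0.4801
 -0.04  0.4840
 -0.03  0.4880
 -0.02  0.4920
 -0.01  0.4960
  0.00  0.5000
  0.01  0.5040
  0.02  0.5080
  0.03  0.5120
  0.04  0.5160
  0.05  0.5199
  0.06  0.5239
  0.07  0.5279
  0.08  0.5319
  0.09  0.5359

-0.4774

σ√T = 0.34 × 1.4142 = 0.4808
d₁ = [ln(120/140) + (0.047 − 0.035 + 0.34²/2)·2] / 0.4808 = [-0.1542 + 0.1396] / 0.4808 = -0.0303 ≈ -0.03
N(d₁) = N(-0.03) = 0.4880
Δ_put = e^(−qT)·(N(d₁) − 1) = 0.9324·(0.4880 − 1) = -0.4774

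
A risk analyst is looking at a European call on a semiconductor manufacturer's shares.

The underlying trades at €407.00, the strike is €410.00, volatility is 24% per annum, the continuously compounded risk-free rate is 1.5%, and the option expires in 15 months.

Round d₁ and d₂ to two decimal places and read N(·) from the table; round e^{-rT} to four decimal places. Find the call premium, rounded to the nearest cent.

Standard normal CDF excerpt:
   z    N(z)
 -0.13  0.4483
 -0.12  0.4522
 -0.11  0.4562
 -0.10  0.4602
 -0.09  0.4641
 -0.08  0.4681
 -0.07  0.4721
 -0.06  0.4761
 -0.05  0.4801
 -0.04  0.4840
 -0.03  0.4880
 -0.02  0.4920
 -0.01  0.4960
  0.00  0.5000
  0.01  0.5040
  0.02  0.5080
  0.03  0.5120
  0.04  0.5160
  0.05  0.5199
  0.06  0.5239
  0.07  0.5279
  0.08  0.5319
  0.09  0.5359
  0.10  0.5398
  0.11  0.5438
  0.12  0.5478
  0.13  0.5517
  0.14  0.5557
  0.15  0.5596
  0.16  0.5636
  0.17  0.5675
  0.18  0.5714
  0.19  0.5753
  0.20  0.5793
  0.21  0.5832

€45.82

T = 1.25;  σ√T = 0.2683
d₁ = [ln(407/410) + (0.015 + ½·0.24²)·1.25] / (σ√T) = (-0.0073 + 0.0548) / 0.2683 = 0.1767 ≈ 0.18
d₂ = 0.1767 − 0.2683 = -0.0917 ≈ -0.09
e^(−rT) = e^(−0.015·1.25) = 0.9814
C = 407·N(0.18) − 410·0.9814·N(-0.09) = 407·0.5714 − 410·0.9814·0.4641 = 232.5598 − 186.7418 = 45.8180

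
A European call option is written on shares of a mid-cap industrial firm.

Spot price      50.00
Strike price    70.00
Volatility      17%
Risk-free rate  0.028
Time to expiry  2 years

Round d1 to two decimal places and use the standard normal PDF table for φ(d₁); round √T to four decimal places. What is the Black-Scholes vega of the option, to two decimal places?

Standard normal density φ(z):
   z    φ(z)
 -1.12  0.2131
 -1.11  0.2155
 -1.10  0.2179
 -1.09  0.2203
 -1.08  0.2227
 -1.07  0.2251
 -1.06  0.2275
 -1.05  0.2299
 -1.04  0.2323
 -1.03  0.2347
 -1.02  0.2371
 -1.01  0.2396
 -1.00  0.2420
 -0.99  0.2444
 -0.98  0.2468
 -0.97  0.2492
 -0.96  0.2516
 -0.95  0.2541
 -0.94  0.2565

T = 2;  σ√T = 0.2404
ln(S/K) + (r + σ²/2)T = ln(50/70) + (0.028 + 0.17²/2)·2 = -0.3365 + 0.0849 = -0.2516
d₁ = -0.2516 / 0.2404 = -1.0464 ≈ -1.05
√T = √2 = 1.4142
φ(d₁) = φ(-1.05) = 0.2299
vega = S·φ(d₁)·√T = 50·0.2299·1.4142 = 16.2562

16.26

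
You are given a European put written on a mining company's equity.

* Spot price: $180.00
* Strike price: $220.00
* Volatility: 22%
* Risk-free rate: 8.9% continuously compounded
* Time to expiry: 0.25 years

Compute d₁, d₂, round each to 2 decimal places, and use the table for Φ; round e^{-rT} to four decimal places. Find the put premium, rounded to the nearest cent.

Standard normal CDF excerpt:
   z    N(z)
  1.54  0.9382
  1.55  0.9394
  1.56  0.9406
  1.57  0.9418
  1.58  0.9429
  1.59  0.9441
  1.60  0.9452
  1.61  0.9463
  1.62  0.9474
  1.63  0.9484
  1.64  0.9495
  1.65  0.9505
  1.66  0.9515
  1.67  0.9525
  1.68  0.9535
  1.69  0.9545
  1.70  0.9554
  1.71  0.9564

$35.63

σ√T = 0.22·√0.25 = 0.1100
ln(S/K) + (r + σ²/2)T = ln(180/220) + (0.089 + 0.22²/2)·0.25 = -0.2007 + 0.0283 = -0.1724
d₁ = -0.1724 / 0.1100 = -1.5670 ⇒ -1.57
d₂ = d₁ − σ√T = -1.5670 − 0.1100 = -1.6770 ⇒ -1.68
e^(−rT) = e^(−0.089·0.25) = 0.9780
N(−d₂) = N(1.68) = 0.9535;  N(−d₁) = N(1.57) = 0.9418
P = 220·0.9780·0.9535 − 180·0.9418 = 205.1551 − 169.5240 = 35.6311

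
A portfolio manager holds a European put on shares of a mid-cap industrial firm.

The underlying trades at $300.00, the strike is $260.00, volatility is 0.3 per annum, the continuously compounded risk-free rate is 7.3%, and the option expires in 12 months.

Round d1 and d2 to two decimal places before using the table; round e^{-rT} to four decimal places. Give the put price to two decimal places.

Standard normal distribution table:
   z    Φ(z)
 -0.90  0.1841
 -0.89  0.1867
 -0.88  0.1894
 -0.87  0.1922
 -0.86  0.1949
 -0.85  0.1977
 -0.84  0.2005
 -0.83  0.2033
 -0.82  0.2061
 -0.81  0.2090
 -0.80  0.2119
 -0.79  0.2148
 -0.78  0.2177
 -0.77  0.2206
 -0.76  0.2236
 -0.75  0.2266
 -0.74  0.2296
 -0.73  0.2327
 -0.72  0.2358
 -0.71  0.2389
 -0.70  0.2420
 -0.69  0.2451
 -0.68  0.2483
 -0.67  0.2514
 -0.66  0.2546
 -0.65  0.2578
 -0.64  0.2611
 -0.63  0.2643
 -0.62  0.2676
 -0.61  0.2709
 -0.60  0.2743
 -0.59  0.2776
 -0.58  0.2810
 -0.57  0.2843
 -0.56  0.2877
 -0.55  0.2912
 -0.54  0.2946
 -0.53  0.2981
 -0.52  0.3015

σ√T = 0.3·√1 = 0.3000
d₁ = [ln(300/260) + (0.073 + 0.3²/2)·1] / 0.3000 = [0.1431 + 0.1180] / 0.3000 = 0.8703 ≈ 0.87
d₂ = d₁ − σ√T = 0.8703 − 0.3000 = 0.5703 ≈ 0.57
exp(−rT) = exp(−0.073·1) = 0.9296
N(−d₂) = N(-0.57) = 0.2843;  N(−d₁) = N(-0.87) = 0.1922
P = 260·0.9296·0.2843 − 300·0.1922 = 68.7142 − 57.6600 = 11.0542

$11.05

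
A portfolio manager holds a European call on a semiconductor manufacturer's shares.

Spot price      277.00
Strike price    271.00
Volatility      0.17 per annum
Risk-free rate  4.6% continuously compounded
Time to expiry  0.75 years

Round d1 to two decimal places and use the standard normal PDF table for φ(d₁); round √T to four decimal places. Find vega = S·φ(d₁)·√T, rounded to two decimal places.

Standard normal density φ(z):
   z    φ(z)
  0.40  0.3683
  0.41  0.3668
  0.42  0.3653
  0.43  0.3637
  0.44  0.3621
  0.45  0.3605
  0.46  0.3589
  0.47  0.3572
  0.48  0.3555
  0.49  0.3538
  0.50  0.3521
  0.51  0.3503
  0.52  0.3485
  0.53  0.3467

86.09

T = 0.75;  σ√T = 0.1472
d₁ = [ln(277/271) + (0.046 + 0.17²/2)·0.75] / 0.1472 = [0.0219 + 0.0453] / 0.1472 = 0.4567 which rounds to 0.46
√T = √0.75 = 0.8660
φ(d₁) = φ(0.46) = 0.3589
vega = S·φ(d₁)·√T = 277·0.3589·0.8660 = 86.0936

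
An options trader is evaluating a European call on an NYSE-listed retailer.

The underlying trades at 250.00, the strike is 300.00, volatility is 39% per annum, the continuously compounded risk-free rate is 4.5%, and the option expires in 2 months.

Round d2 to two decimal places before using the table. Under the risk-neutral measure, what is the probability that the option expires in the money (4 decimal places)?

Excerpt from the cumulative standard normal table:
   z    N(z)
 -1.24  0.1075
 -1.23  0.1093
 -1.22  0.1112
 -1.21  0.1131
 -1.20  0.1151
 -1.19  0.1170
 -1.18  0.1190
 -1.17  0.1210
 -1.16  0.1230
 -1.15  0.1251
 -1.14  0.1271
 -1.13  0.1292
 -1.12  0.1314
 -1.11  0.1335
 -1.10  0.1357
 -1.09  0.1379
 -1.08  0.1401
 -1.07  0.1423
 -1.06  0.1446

σ√T = 0.39 × 0.4082 = 0.1592
d₁ = [ln(250/300) + (0.045 + ½·0.39²)·0.1667] / (σ√T) = (-0.1823 + 0.0202) / 0.1592 = -1.0184 which rounds to -1.02
d₂ = -1.0184 − 0.1592 = -1.1776 which rounds to -1.18
Pr(exercise) under Q = N(d₂) = 0.1190

0.1190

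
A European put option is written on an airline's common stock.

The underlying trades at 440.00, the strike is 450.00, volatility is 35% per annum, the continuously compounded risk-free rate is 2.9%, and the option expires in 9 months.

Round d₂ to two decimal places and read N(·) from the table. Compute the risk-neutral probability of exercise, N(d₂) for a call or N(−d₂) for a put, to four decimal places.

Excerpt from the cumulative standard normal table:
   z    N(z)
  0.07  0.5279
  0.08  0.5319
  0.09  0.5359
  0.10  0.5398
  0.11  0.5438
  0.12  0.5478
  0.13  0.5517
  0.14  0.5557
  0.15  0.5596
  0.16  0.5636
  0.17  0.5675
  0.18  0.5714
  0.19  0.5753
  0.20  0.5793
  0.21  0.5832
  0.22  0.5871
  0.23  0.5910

T = 0.75;  σ√T = 0.3031
d₁ = [ln(440/450) + (0.029 + ½·0.35²)·0.75] / (σ√T) = (-0.0225 + 0.0677) / 0.3031 = 0.1492 ≈ 0.15
d₂ = 0.1492 − 0.3031 = -0.1539 ≈ -0.15
Pr(exercise) under Q = N(−d₂) = N(0.15) = 0.5596

0.5596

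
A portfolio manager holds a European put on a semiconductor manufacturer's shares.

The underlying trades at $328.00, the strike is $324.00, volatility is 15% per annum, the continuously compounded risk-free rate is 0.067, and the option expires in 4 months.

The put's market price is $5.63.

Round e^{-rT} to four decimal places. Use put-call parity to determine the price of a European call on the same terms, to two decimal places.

exp(−rT) = exp(−0.067·0.3333) = 0.9779
Put-call parity: C − P = S − K·e^(−rT) = 328 − 324·0.9779 = 328 − 316.8396 = 11.1604
C = P + (C − P) = 5.63 + (11.1604) = 16.7904

$16.79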